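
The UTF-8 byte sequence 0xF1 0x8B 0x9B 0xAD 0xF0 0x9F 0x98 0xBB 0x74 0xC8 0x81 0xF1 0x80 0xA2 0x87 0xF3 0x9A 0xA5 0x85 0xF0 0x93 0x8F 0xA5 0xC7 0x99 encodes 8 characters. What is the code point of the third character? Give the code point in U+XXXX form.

U+0074

Offset 0: leading byte 0xF1 = 11110001 → 4-byte char #1 = F1 8B 9B AD.
Offset 4: leading byte 0xF0 = 11110000 → 4-byte char #2 = F0 9F 98 BB.
Offset 8: leading byte 0x74 = 01110100 → 1-byte char #3 = 74.
Leading byte 0x74 = 01110100 matches 0xxxxxxx → 1-byte sequence.
Byte 1: 0x74 = 01110100, payload 1110100 (7 bits).
Concatenate: 1110100 = 0x74 (7 bits → U+0074).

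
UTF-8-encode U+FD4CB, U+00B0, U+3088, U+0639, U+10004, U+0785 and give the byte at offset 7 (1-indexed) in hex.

0xE3

1-indexed offset 7 is 0-indexed offset 6.
U+FD4CB → 4-byte form F3 BD 93 8B at offsets 0–3.
U+00B0 → 2-byte form C2 B0 at offsets 4–5.
U+3088 → 3-byte form E3 82 88 at offsets 6–8.
Offset 6 falls in char 3's range; it's byte 1 of E3 82 88 = 0xE3.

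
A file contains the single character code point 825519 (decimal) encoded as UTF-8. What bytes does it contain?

F3 89 A2 AF

U+C98AF = 0xC98AF = 825519 decimal. In range U+10000–U+10FFFF → 4-byte form: 11110xxx 10xxxxxx 10xxxxxx 10xxxxxx.
Binary (21 bits): 011001001100010101111.
Split 3+6+6+6: 011 | 001001 | 100010 | 101111.
Byte 1: 11110011 = 0xF3.
Byte 2: 10001001 = 0x89.
Byte 3: 10100010 = 0xA2.
Byte 4: 10101111 = 0xAF.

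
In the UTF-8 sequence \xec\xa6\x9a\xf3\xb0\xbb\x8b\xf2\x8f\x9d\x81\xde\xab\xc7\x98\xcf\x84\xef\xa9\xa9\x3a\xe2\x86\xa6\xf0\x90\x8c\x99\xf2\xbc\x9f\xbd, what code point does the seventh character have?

U+FA69

Offset 0: leading byte 0xEC = 11101100 → 3-byte char #1 = EC A6 9A.
Offset 3: leading byte 0xF3 = 11110011 → 4-byte char #2 = F3 B0 BB 8B.
Offset 7: leading byte 0xF2 = 11110010 → 4-byte char #3 = F2 8F 9D 81.
Offset 11: leading byte 0xDE = 11011110 → 2-byte char #4 = DE AB.
Offset 13: leading byte 0xC7 = 11000111 → 2-byte char #5 = C7 98.
Offset 15: leading byte 0xCF = 11001111 → 2-byte char #6 = CF 84.
Offset 17: leading byte 0xEF = 11101111 → 3-byte char #7 = EF A9 A9.
Leading byte 0xEF = 11101111 matches 1110xxxx → 3-byte sequence.
Byte 1: 0xEF = 11101111, payload 1111 (4 bits).
Byte 2: 0xA9 = 10101001 (10xxxxxx ✓), payload 101001.
Byte 3: 0xA9 = 10101001 (10xxxxxx ✓), payload 101001.
Concatenate: 1111101001101001 = 0xFA69 (16 bits → U+FA69).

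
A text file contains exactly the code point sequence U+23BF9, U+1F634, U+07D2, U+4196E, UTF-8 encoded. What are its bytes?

U+23BF9: 4-byte form → F0 A3 AF B9.
U+1F634: 4-byte form → F0 9F 98 B4.
U+07D2: 2-byte form → DF 92.
U+4196E: 4-byte form → F1 81 A5 AE.
Concatenated (14 bytes): F0 A3 AF B9 F0 9F 98 B4 DF 92 F1 81 A5 AE.

F0 A3 AF B9 F0 9F 98 B4 DF 92 F1 81 A5 AE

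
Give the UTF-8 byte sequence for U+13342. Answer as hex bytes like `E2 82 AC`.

F0 93 8D 82

U+13342 = 0x13342 = 78658 decimal. In range U+10000–U+10FFFF → 4-byte form: 11110xxx 10xxxxxx 10xxxxxx 10xxxxxx.
Binary (21 bits): 000010011001101000010.
Split 3+6+6+6: 000 | 010011 | 001101 | 000010.
Byte 1: 11110000 = 0xF0.
Byte 2: 10010011 = 0x93.
Byte 3: 10001101 = 0x8D.
Byte 4: 10000010 = 0x82.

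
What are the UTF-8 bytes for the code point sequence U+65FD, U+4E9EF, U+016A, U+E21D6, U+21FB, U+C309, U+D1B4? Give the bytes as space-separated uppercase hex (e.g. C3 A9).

U+65FD: 3-byte form → E6 97 BD.
U+4E9EF: 4-byte form → F1 8E A7 AF.
U+016A: 2-byte form → C5 AA.
U+E21D6: 4-byte form → F3 A2 87 96.
U+21FB: 3-byte form → E2 87 BB.
U+C309: 3-byte form → EC 8C 89.
U+D1B4: 3-byte form → ED 86 B4.
Concatenated (22 bytes): E6 97 BD F1 8E A7 AF C5 AA F3 A2 87 96 E2 87 BB EC 8C 89 ED 86 B4.

E6 97 BD F1 8E A7 AF C5 AA F3 A2 87 96 E2 87 BB EC 8C 89 ED 86 B4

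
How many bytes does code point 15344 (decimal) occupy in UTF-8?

U+3BF0 = 0x3BF0. UTF-8 uses 1 byte below 0x80, 2 below 0x800, 3 below 0x10000, 4 up to 0x10FFFF. 0x3BF0 is in U+0800–U+FFFF → 3 bytes.

3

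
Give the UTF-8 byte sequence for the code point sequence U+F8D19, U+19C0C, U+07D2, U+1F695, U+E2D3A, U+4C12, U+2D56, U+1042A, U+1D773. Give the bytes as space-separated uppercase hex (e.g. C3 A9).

U+F8D19: 4-byte form → F3 B8 B4 99.
U+19C0C: 4-byte form → F0 99 B0 8C.
U+07D2: 2-byte form → DF 92.
U+1F695: 4-byte form → F0 9F 9A 95.
U+E2D3A: 4-byte form → F3 A2 B4 BA.
U+4C12: 3-byte form → E4 B0 92.
U+2D56: 3-byte form → E2 B5 96.
U+1042A: 4-byte form → F0 90 90 AA.
U+1D773: 4-byte form → F0 9D 9D B3.
Concatenated (32 bytes): F3 B8 B4 99 F0 99 B0 8C DF 92 F0 9F 9A 95 F3 A2 B4 BA E4 B0 92 E2 B5 96 F0 90 90 AA F0 9D 9D B3.

F3 B8 B4 99 F0 99 B0 8C DF 92 F0 9F 9A 95 F3 A2 B4 BA E4 B0 92 E2 B5 96 F0 90 90 AA F0 9D 9D B3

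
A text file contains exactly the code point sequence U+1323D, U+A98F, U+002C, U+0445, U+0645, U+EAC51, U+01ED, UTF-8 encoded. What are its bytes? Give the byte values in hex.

F0 93 88 BD EA A6 8F 2C D1 85 D9 85 F3 AA B1 91 C7 AD

U+1323D: 4-byte form → F0 93 88 BD.
U+A98F: 3-byte form → EA A6 8F.
U+002C: 1-byte form → 2C.
U+0445: 2-byte form → D1 85.
U+0645: 2-byte form → D9 85.
U+EAC51: 4-byte form → F3 AA B1 91.
U+01ED: 2-byte form → C7 AD.
Concatenated (18 bytes): F0 93 88 BD EA A6 8F 2C D1 85 D9 85 F3 AA B1 91 C7 AD.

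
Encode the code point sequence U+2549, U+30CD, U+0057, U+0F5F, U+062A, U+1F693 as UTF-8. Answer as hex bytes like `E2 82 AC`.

U+2549: 3-byte form → E2 95 89.
U+30CD: 3-byte form → E3 83 8D.
U+0057: 1-byte form → 57.
U+0F5F: 3-byte form → E0 BD 9F.
U+062A: 2-byte form → D8 AA.
U+1F693: 4-byte form → F0 9F 9A 93.
Concatenated (16 bytes): E2 95 89 E3 83 8D 57 E0 BD 9F D8 AA F0 9F 9A 93.

E2 95 89 E3 83 8D 57 E0 BD 9F D8 AA F0 9F 9A 93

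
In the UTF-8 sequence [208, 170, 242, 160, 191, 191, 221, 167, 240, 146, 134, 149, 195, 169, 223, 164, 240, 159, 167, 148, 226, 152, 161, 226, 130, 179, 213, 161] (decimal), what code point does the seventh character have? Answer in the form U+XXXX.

U+1F9D4

Offset 0: leading byte 0xD0 = 11010000 → 2-byte char #1 = D0 AA.
Offset 2: leading byte 0xF2 = 11110010 → 4-byte char #2 = F2 A0 BF BF.
Offset 6: leading byte 0xDD = 11011101 → 2-byte char #3 = DD A7.
Offset 8: leading byte 0xF0 = 11110000 → 4-byte char #4 = F0 92 86 95.
Offset 12: leading byte 0xC3 = 11000011 → 2-byte char #5 = C3 A9.
Offset 14: leading byte 0xDF = 11011111 → 2-byte char #6 = DF A4.
Offset 16: leading byte 0xF0 = 11110000 → 4-byte char #7 = F0 9F A7 94.
Leading byte 0xF0 = 11110000 matches 11110xxx → 4-byte sequence.
Byte 1: 0xF0 = 11110000, payload 000 (3 bits).
Byte 2: 0x9F = 10011111 (10xxxxxx ✓), payload 011111.
Byte 3: 0xA7 = 10100111 (10xxxxxx ✓), payload 100111.
Byte 4: 0x94 = 10010100 (10xxxxxx ✓), payload 010100.
Concatenate: 000011111100111010100 = 0x1F9D4 (21 bits → U+1F9D4).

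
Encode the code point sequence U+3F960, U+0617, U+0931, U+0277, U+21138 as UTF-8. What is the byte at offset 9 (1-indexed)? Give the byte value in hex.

1-indexed offset 9 is 0-indexed offset 8.
U+3F960 → 4-byte form F0 BF A5 A0 at offsets 0–3.
U+0617 → 2-byte form D8 97 at offsets 4–5.
U+0931 → 3-byte form E0 A4 B1 at offsets 6–8.
Offset 8 falls in char 3's range; it's byte 3 of E0 A4 B1 = 0xB1.

0xB1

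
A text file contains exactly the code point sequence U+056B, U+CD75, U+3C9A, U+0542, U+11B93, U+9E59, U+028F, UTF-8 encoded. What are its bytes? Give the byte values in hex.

D5 AB EC B5 B5 E3 B2 9A D5 82 F0 91 AE 93 E9 B9 99 CA 8F

U+056B: 2-byte form → D5 AB.
U+CD75: 3-byte form → EC B5 B5.
U+3C9A: 3-byte form → E3 B2 9A.
U+0542: 2-byte form → D5 82.
U+11B93: 4-byte form → F0 91 AE 93.
U+9E59: 3-byte form → E9 B9 99.
U+028F: 2-byte form → CA 8F.
Concatenated (19 bytes): D5 AB EC B5 B5 E3 B2 9A D5 82 F0 91 AE 93 E9 B9 99 CA 8F.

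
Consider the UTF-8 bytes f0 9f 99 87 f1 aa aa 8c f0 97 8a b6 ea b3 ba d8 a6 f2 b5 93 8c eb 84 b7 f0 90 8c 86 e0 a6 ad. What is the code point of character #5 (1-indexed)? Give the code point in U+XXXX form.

U+0626

Offset 0: leading byte 0xF0 = 11110000 → 4-byte char #1 = F0 9F 99 87.
Offset 4: leading byte 0xF1 = 11110001 → 4-byte char #2 = F1 AA AA 8C.
Offset 8: leading byte 0xF0 = 11110000 → 4-byte char #3 = F0 97 8A B6.
Offset 12: leading byte 0xEA = 11101010 → 3-byte char #4 = EA B3 BA.
Offset 15: leading byte 0xD8 = 11011000 → 2-byte char #5 = D8 A6.
Leading byte 0xD8 = 11011000 matches 110xxxxx → 2-byte sequence.
Byte 1: 0xD8 = 11011000, payload 11000 (5 bits).
Byte 2: 0xA6 = 10100110 (10xxxxxx ✓), payload 100110.
Concatenate: 11000100110 = 0x626 (11 bits → U+0626).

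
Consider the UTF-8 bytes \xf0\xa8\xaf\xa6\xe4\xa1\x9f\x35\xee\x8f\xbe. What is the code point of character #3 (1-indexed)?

U+0035

Offset 0: leading byte 0xF0 = 11110000 → 4-byte char #1 = F0 A8 AF A6.
Offset 4: leading byte 0xE4 = 11100100 → 3-byte char #2 = E4 A1 9F.
Offset 7: leading byte 0x35 = 00110101 → 1-byte char #3 = 35.
Leading byte 0x35 = 00110101 matches 0xxxxxxx → 1-byte sequence.
Byte 1: 0x35 = 00110101, payload 0110101 (7 bits).
Concatenate: 0110101 = 0x35 (7 bits → U+0035).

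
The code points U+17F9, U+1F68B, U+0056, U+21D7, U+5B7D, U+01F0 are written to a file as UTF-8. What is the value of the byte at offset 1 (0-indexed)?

0x9F

U+17F9 → 3-byte form E1 9F B9 at offsets 0–2.
Offset 1 falls in char 1's range; it's byte 2 of E1 9F B9 = 0x9F.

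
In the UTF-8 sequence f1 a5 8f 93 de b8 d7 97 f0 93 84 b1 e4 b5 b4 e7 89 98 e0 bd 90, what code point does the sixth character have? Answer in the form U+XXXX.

Offset 0: leading byte 0xF1 = 11110001 → 4-byte char #1 = F1 A5 8F 93.
Offset 4: leading byte 0xDE = 11011110 → 2-byte char #2 = DE B8.
Offset 6: leading byte 0xD7 = 11010111 → 2-byte char #3 = D7 97.
Offset 8: leading byte 0xF0 = 11110000 → 4-byte char #4 = F0 93 84 B1.
Offset 12: leading byte 0xE4 = 11100100 → 3-byte char #5 = E4 B5 B4.
Offset 15: leading byte 0xE7 = 11100111 → 3-byte char #6 = E7 89 98.
Leading byte 0xE7 = 11100111 matches 1110xxxx → 3-byte sequence.
Byte 1: 0xE7 = 11100111, payload 0111 (4 bits).
Byte 2: 0x89 = 10001001 (10xxxxxx ✓), payload 001001.
Byte 3: 0x98 = 10011000 (10xxxxxx ✓), payload 011000.
Concatenate: 0111001001011000 = 0x7258 (16 bits → U+7258).

U+7258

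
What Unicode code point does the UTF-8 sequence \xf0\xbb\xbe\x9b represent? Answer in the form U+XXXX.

Leading byte 0xF0 = 11110000 matches 11110xxx → 4-byte sequence.
Byte 1: 0xF0 = 11110000, payload 000 (3 bits).
Byte 2: 0xBB = 10111011 (10xxxxxx ✓), payload 111011.
Byte 3: 0xBE = 10111110 (10xxxxxx ✓), payload 111110.
Byte 4: 0x9B = 10011011 (10xxxxxx ✓), payload 011011.
Concatenate: 000111011111110011011 = 0x3BF9B (21 bits → U+3BF9B).

U+3BF9B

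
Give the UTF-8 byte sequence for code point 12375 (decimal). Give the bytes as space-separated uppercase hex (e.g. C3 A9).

U+3057 = 0x3057 = 12375 decimal. In range U+0800–U+FFFF → 3-byte form: 1110xxxx 10xxxxxx 10xxxxxx.
Binary (16 bits): 0011000001010111.
Split 4+6+6: 0011 | 000001 | 010111.
Byte 1: 11100011 = 0xE3.
Byte 2: 10000001 = 0x81.
Byte 3: 10010111 = 0x97.

E3 81 97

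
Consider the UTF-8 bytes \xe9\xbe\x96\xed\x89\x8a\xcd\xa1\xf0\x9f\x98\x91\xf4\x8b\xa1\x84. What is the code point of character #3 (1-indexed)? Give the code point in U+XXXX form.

U+0361

Offset 0: leading byte 0xE9 = 11101001 → 3-byte char #1 = E9 BE 96.
Offset 3: leading byte 0xED = 11101101 → 3-byte char #2 = ED 89 8A.
Offset 6: leading byte 0xCD = 11001101 → 2-byte char #3 = CD A1.
Leading byte 0xCD = 11001101 matches 110xxxxx → 2-byte sequence.
Byte 1: 0xCD = 11001101, payload 01101 (5 bits).
Byte 2: 0xA1 = 10100001 (10xxxxxx ✓), payload 100001.
Concatenate: 01101100001 = 0x361 (11 bits → U+0361).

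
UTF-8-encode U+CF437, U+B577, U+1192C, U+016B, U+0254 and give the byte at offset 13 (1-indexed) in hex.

0xAB

1-indexed offset 13 is 0-indexed offset 12.
U+CF437 → 4-byte form F3 8F 90 B7 at offsets 0–3.
U+B577 → 3-byte form EB 95 B7 at offsets 4–6.
U+1192C → 4-byte form F0 91 A4 AC at offsets 7–10.
U+016B → 2-byte form C5 AB at offsets 11–12.
Offset 12 falls in char 4's range; it's byte 2 of C5 AB = 0xAB.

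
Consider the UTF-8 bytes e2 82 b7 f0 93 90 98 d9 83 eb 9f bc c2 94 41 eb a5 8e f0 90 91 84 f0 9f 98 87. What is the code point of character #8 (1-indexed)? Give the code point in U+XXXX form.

U+10444

Offset 0: leading byte 0xE2 = 11100010 → 3-byte char #1 = E2 82 B7.
Offset 3: leading byte 0xF0 = 11110000 → 4-byte char #2 = F0 93 90 98.
Offset 7: leading byte 0xD9 = 11011001 → 2-byte char #3 = D9 83.
Offset 9: leading byte 0xEB = 11101011 → 3-byte char #4 = EB 9F BC.
Offset 12: leading byte 0xC2 = 11000010 → 2-byte char #5 = C2 94.
Offset 14: leading byte 0x41 = 01000001 → 1-byte char #6 = 41.
Offset 15: leading byte 0xEB = 11101011 → 3-byte char #7 = EB A5 8E.
Offset 18: leading byte 0xF0 = 11110000 → 4-byte char #8 = F0 90 91 84.
Leading byte 0xF0 = 11110000 matches 11110xxx → 4-byte sequence.
Byte 1: 0xF0 = 11110000, payload 000 (3 bits).
Byte 2: 0x90 = 10010000 (10xxxxxx ✓), payload 010000.
Byte 3: 0x91 = 10010001 (10xxxxxx ✓), payload 010001.
Byte 4: 0x84 = 10000100 (10xxxxxx ✓), payload 000100.
Concatenate: 000010000010001000100 = 0x10444 (21 bits → U+10444).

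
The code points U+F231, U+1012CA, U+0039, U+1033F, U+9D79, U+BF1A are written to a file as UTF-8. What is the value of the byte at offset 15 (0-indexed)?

U+F231 → 3-byte form EF 88 B1 at offsets 0–2.
U+1012CA → 4-byte form F4 81 8B 8A at offsets 3–6.
U+0039 → 1-byte form 39 at offsets 7–7.
U+1033F → 4-byte form F0 90 8C BF at offsets 8–11.
U+9D79 → 3-byte form E9 B5 B9 at offsets 12–14.
U+BF1A → 3-byte form EB BC 9A at offsets 15–17.
Offset 15 falls in char 6's range; it's byte 1 of EB BC 9A = 0xEB.

0xEB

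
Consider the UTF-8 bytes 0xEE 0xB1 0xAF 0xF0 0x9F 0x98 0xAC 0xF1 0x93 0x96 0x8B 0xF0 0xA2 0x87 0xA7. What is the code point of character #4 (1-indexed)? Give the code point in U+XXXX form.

U+221E7

Offset 0: leading byte 0xEE = 11101110 → 3-byte char #1 = EE B1 AF.
Offset 3: leading byte 0xF0 = 11110000 → 4-byte char #2 = F0 9F 98 AC.
Offset 7: leading byte 0xF1 = 11110001 → 4-byte char #3 = F1 93 96 8B.
Offset 11: leading byte 0xF0 = 11110000 → 4-byte char #4 = F0 A2 87 A7.
Leading byte 0xF0 = 11110000 matches 11110xxx → 4-byte sequence.
Byte 1: 0xF0 = 11110000, payload 000 (3 bits).
Byte 2: 0xA2 = 10100010 (10xxxxxx ✓), payload 100010.
Byte 3: 0x87 = 10000111 (10xxxxxx ✓), payload 000111.
Byte 4: 0xA7 = 10100111 (10xxxxxx ✓), payload 100111.
Concatenate: 000100010000111100111 = 0x221E7 (21 bits → U+221E7).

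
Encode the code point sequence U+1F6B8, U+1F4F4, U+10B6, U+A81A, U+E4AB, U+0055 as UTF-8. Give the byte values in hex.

U+1F6B8: 4-byte form → F0 9F 9A B8.
U+1F4F4: 4-byte form → F0 9F 93 B4.
U+10B6: 3-byte form → E1 82 B6.
U+A81A: 3-byte form → EA A0 9A.
U+E4AB: 3-byte form → EE 92 AB.
U+0055: 1-byte form → 55.
Concatenated (18 bytes): F0 9F 9A B8 F0 9F 93 B4 E1 82 B6 EA A0 9A EE 92 AB 55.

F0 9F 9A B8 F0 9F 93 B4 E1 82 B6 EA A0 9A EE 92 AB 55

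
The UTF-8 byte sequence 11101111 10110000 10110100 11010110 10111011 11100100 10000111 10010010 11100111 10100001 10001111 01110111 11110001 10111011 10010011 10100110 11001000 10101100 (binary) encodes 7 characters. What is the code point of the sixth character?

U+7B4E6

Offset 0: leading byte 0xEF = 11101111 → 3-byte char #1 = EF B0 B4.
Offset 3: leading byte 0xD6 = 11010110 → 2-byte char #2 = D6 BB.
Offset 5: leading byte 0xE4 = 11100100 → 3-byte char #3 = E4 87 92.
Offset 8: leading byte 0xE7 = 11100111 → 3-byte char #4 = E7 A1 8F.
Offset 11: leading byte 0x77 = 01110111 → 1-byte char #5 = 77.
Offset 12: leading byte 0xF1 = 11110001 → 4-byte char #6 = F1 BB 93 A6.
Leading byte 0xF1 = 11110001 matches 11110xxx → 4-byte sequence.
Byte 1: 0xF1 = 11110001, payload 001 (3 bits).
Byte 2: 0xBB = 10111011 (10xxxxxx ✓), payload 111011.
Byte 3: 0x93 = 10010011 (10xxxxxx ✓), payload 010011.
Byte 4: 0xA6 = 10100110 (10xxxxxx ✓), payload 100110.
Concatenate: 001111011010011100110 = 0x7B4E6 (21 bits → U+7B4E6).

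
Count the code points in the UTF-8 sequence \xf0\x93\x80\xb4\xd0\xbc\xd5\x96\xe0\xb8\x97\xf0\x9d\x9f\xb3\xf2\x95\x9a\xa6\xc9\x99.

7

Byte at offset 0: 0xF0 = 11110000 → 4-byte char (#1). Advance 4.
Byte at offset 4: 0xD0 = 11010000 → 2-byte char (#2). Advance 2.
Byte at offset 6: 0xD5 = 11010101 → 2-byte char (#3). Advance 2.
Byte at offset 8: 0xE0 = 11100000 → 3-byte char (#4). Advance 3.
Byte at offset 11: 0xF0 = 11110000 → 4-byte char (#5). Advance 4.
Byte at offset 15: 0xF2 = 11110010 → 4-byte char (#6). Advance 4.
Byte at offset 19: 0xC9 = 11001001 → 2-byte char (#7). Advance 2.
Reached end at offset 21 after 7 code points.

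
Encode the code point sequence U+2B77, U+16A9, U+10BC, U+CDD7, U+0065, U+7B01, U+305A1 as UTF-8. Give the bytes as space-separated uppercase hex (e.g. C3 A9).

U+2B77: 3-byte form → E2 AD B7.
U+16A9: 3-byte form → E1 9A A9.
U+10BC: 3-byte form → E1 82 BC.
U+CDD7: 3-byte form → EC B7 97.
U+0065: 1-byte form → 65.
U+7B01: 3-byte form → E7 AC 81.
U+305A1: 4-byte form → F0 B0 96 A1.
Concatenated (20 bytes): E2 AD B7 E1 9A A9 E1 82 BC EC B7 97 65 E7 AC 81 F0 B0 96 A1.

E2 AD B7 E1 9A A9 E1 82 BC EC B7 97 65 E7 AC 81 F0 B0 96 A1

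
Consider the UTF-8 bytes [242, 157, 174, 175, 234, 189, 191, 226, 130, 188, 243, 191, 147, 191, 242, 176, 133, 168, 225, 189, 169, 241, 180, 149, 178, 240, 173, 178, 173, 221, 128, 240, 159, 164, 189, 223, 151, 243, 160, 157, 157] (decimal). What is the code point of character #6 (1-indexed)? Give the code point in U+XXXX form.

U+1F69

Offset 0: leading byte 0xF2 = 11110010 → 4-byte char #1 = F2 9D AE AF.
Offset 4: leading byte 0xEA = 11101010 → 3-byte char #2 = EA BD BF.
Offset 7: leading byte 0xE2 = 11100010 → 3-byte char #3 = E2 82 BC.
Offset 10: leading byte 0xF3 = 11110011 → 4-byte char #4 = F3 BF 93 BF.
Offset 14: leading byte 0xF2 = 11110010 → 4-byte char #5 = F2 B0 85 A8.
Offset 18: leading byte 0xE1 = 11100001 → 3-byte char #6 = E1 BD A9.
Leading byte 0xE1 = 11100001 matches 1110xxxx → 3-byte sequence.
Byte 1: 0xE1 = 11100001, payload 0001 (4 bits).
Byte 2: 0xBD = 10111101 (10xxxxxx ✓), payload 111101.
Byte 3: 0xA9 = 10101001 (10xxxxxx ✓), payload 101001.
Concatenate: 0001111101101001 = 0x1F69 (16 bits → U+1F69).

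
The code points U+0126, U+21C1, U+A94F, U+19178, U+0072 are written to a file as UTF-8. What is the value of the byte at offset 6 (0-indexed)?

0xA5

U+0126 → 2-byte form C4 A6 at offsets 0–1.
U+21C1 → 3-byte form E2 87 81 at offsets 2–4.
U+A94F → 3-byte form EA A5 8F at offsets 5–7.
Offset 6 falls in char 3's range; it's byte 2 of EA A5 8F = 0xA5.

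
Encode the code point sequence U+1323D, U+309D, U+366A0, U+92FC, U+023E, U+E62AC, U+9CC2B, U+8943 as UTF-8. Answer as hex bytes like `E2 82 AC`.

F0 93 88 BD E3 82 9D F0 B6 9A A0 E9 8B BC C8 BE F3 A6 8A AC F2 9C B0 AB E8 A5 83

U+1323D: 4-byte form → F0 93 88 BD.
U+309D: 3-byte form → E3 82 9D.
U+366A0: 4-byte form → F0 B6 9A A0.
U+92FC: 3-byte form → E9 8B BC.
U+023E: 2-byte form → C8 BE.
U+E62AC: 4-byte form → F3 A6 8A AC.
U+9CC2B: 4-byte form → F2 9C B0 AB.
U+8943: 3-byte form → E8 A5 83.
Concatenated (27 bytes): F0 93 88 BD E3 82 9D F0 B6 9A A0 E9 8B BC C8 BE F3 A6 8A AC F2 9C B0 AB E8 A5 83.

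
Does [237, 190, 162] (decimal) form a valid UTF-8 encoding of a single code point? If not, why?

Structurally a 3-byte sequence; payload = 0xDFA2.
But 0xDFA2 is in U+D800–U+DFFF, the surrogate range. Surrogates are not Unicode scalar values and are forbidden in UTF-8.

invalid (encodes a surrogate (U+D800–U+DFFF))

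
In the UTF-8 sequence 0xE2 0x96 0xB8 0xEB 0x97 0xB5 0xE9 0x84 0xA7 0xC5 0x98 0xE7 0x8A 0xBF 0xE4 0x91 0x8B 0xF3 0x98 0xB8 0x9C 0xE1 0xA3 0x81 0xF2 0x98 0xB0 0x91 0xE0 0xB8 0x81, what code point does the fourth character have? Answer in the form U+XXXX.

Offset 0: leading byte 0xE2 = 11100010 → 3-byte char #1 = E2 96 B8.
Offset 3: leading byte 0xEB = 11101011 → 3-byte char #2 = EB 97 B5.
Offset 6: leading byte 0xE9 = 11101001 → 3-byte char #3 = E9 84 A7.
Offset 9: leading byte 0xC5 = 11000101 → 2-byte char #4 = C5 98.
Leading byte 0xC5 = 11000101 matches 110xxxxx → 2-byte sequence.
Byte 1: 0xC5 = 11000101, payload 00101 (5 bits).
Byte 2: 0x98 = 10011000 (10xxxxxx ✓), payload 011000.
Concatenate: 00101011000 = 0x158 (11 bits → U+0158).

U+0158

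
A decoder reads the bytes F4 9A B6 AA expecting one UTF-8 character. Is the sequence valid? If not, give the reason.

invalid (encodes a value above U+10FFFF)

Leading byte 0xF4 = 11110100 → 4-byte form.
Payload = 0x11ADAA, which exceeds U+10FFFF, the maximum Unicode code point. (Leading bytes F5–FF, or F4 followed by ≥ 0x90, are invalid.)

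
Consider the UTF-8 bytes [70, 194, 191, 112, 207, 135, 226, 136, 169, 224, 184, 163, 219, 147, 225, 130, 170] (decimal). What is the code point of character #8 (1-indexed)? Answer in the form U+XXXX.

Offset 0: leading byte 0x46 = 01000110 → 1-byte char #1 = 46.
Offset 1: leading byte 0xC2 = 11000010 → 2-byte char #2 = C2 BF.
Offset 3: leading byte 0x70 = 01110000 → 1-byte char #3 = 70.
Offset 4: leading byte 0xCF = 11001111 → 2-byte char #4 = CF 87.
Offset 6: leading byte 0xE2 = 11100010 → 3-byte char #5 = E2 88 A9.
Offset 9: leading byte 0xE0 = 11100000 → 3-byte char #6 = E0 B8 A3.
Offset 12: leading byte 0xDB = 11011011 → 2-byte char #7 = DB 93.
Offset 14: leading byte 0xE1 = 11100001 → 3-byte char #8 = E1 82 AA.
Leading byte 0xE1 = 11100001 matches 1110xxxx → 3-byte sequence.
Byte 1: 0xE1 = 11100001, payload 0001 (4 bits).
Byte 2: 0x82 = 10000010 (10xxxxxx ✓), payload 000010.
Byte 3: 0xAA = 10101010 (10xxxxxx ✓), payload 101010.
Concatenate: 0001000010101010 = 0x10AA (16 bits → U+10AA).

U+10AA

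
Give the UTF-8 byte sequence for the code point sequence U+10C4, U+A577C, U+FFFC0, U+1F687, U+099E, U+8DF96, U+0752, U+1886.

U+10C4: 3-byte form → E1 83 84.
U+A577C: 4-byte form → F2 A5 9D BC.
U+FFFC0: 4-byte form → F3 BF BF 80.
U+1F687: 4-byte form → F0 9F 9A 87.
U+099E: 3-byte form → E0 A6 9E.
U+8DF96: 4-byte form → F2 8D BE 96.
U+0752: 2-byte form → DD 92.
U+1886: 3-byte form → E1 A2 86.
Concatenated (27 bytes): E1 83 84 F2 A5 9D BC F3 BF BF 80 F0 9F 9A 87 E0 A6 9E F2 8D BE 96 DD 92 E1 A2 86.

E1 83 84 F2 A5 9D BC F3 BF BF 80 F0 9F 9A 87 E0 A6 9E F2 8D BE 96 DD 92 E1 A2 86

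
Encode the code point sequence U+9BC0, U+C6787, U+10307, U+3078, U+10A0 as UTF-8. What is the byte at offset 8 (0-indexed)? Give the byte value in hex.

0x90

U+9BC0 → 3-byte form E9 AF 80 at offsets 0–2.
U+C6787 → 4-byte form F3 86 9E 87 at offsets 3–6.
U+10307 → 4-byte form F0 90 8C 87 at offsets 7–10.
Offset 8 falls in char 3's range; it's byte 2 of F0 90 8C 87 = 0x90.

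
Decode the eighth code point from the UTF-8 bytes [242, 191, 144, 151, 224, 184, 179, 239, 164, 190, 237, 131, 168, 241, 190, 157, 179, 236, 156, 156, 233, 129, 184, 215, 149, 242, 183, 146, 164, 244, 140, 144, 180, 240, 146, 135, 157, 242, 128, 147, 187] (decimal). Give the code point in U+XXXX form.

U+05D5

Offset 0: leading byte 0xF2 = 11110010 → 4-byte char #1 = F2 BF 90 97.
Offset 4: leading byte 0xE0 = 11100000 → 3-byte char #2 = E0 B8 B3.
Offset 7: leading byte 0xEF = 11101111 → 3-byte char #3 = EF A4 BE.
Offset 10: leading byte 0xED = 11101101 → 3-byte char #4 = ED 83 A8.
Offset 13: leading byte 0xF1 = 11110001 → 4-byte char #5 = F1 BE 9D B3.
Offset 17: leading byte 0xEC = 11101100 → 3-byte char #6 = EC 9C 9C.
Offset 20: leading byte 0xE9 = 11101001 → 3-byte char #7 = E9 81 B8.
Offset 23: leading byte 0xD7 = 11010111 → 2-byte char #8 = D7 95.
Leading byte 0xD7 = 11010111 matches 110xxxxx → 2-byte sequence.
Byte 1: 0xD7 = 11010111, payload 10111 (5 bits).
Byte 2: 0x95 = 10010101 (10xxxxxx ✓), payload 010101.
Concatenate: 10111010101 = 0x5D5 (11 bits → U+05D5).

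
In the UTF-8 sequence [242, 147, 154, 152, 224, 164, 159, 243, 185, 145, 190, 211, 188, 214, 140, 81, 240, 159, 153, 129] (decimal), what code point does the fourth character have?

Offset 0: leading byte 0xF2 = 11110010 → 4-byte char #1 = F2 93 9A 98.
Offset 4: leading byte 0xE0 = 11100000 → 3-byte char #2 = E0 A4 9F.
Offset 7: leading byte 0xF3 = 11110011 → 4-byte char #3 = F3 B9 91 BE.
Offset 11: leading byte 0xD3 = 11010011 → 2-byte char #4 = D3 BC.
Leading byte 0xD3 = 11010011 matches 110xxxxx → 2-byte sequence.
Byte 1: 0xD3 = 11010011, payload 10011 (5 bits).
Byte 2: 0xBC = 10111100 (10xxxxxx ✓), payload 111100.
Concatenate: 10011111100 = 0x4FC (11 bits → U+04FC).

U+04FC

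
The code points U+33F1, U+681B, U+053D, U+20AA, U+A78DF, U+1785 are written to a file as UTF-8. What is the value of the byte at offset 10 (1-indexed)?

0x82

1-indexed offset 10 is 0-indexed offset 9.
U+33F1 → 3-byte form E3 8F B1 at offsets 0–2.
U+681B → 3-byte form E6 A0 9B at offsets 3–5.
U+053D → 2-byte form D4 BD at offsets 6–7.
U+20AA → 3-byte form E2 82 AA at offsets 8–10.
Offset 9 falls in char 4's range; it's byte 2 of E2 82 AA = 0x82.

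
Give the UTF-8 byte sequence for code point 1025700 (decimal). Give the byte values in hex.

U+FA6A4 = 0xFA6A4 = 1025700 decimal. In range U+10000–U+10FFFF → 4-byte form: 11110xxx 10xxxxxx 10xxxxxx 10xxxxxx.
Binary (21 bits): 011111010011010100100.
Split 3+6+6+6: 011 | 111010 | 011010 | 100100.
Byte 1: 11110011 = 0xF3.
Byte 2: 10111010 = 0xBA.
Byte 3: 10011010 = 0x9A.
Byte 4: 10100100 = 0xA4.

F3 BA 9A A4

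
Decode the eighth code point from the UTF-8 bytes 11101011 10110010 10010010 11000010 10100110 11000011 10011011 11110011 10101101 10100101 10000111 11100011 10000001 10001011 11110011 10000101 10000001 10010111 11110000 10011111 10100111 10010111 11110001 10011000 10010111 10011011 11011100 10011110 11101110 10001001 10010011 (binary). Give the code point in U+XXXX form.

Offset 0: leading byte 0xEB = 11101011 → 3-byte char #1 = EB B2 92.
Offset 3: leading byte 0xC2 = 11000010 → 2-byte char #2 = C2 A6.
Offset 5: leading byte 0xC3 = 11000011 → 2-byte char #3 = C3 9B.
Offset 7: leading byte 0xF3 = 11110011 → 4-byte char #4 = F3 AD A5 87.
Offset 11: leading byte 0xE3 = 11100011 → 3-byte char #5 = E3 81 8B.
Offset 14: leading byte 0xF3 = 11110011 → 4-byte char #6 = F3 85 81 97.
Offset 18: leading byte 0xF0 = 11110000 → 4-byte char #7 = F0 9F A7 97.
Offset 22: leading byte 0xF1 = 11110001 → 4-byte char #8 = F1 98 97 9B.
Leading byte 0xF1 = 11110001 matches 11110xxx → 4-byte sequence.
Byte 1: 0xF1 = 11110001, payload 001 (3 bits).
Byte 2: 0x98 = 10011000 (10xxxxxx ✓), payload 011000.
Byte 3: 0x97 = 10010111 (10xxxxxx ✓), payload 010111.
Byte 4: 0x9B = 10011011 (10xxxxxx ✓), payload 011011.
Concatenate: 001011000010111011011 = 0x585DB (21 bits → U+585DB).

U+585DB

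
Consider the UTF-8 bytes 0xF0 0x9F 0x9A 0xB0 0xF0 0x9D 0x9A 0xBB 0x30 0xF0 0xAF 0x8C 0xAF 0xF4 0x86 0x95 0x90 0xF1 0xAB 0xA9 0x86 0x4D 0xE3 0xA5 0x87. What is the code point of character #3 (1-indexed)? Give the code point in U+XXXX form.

Offset 0: leading byte 0xF0 = 11110000 → 4-byte char #1 = F0 9F 9A B0.
Offset 4: leading byte 0xF0 = 11110000 → 4-byte char #2 = F0 9D 9A BB.
Offset 8: leading byte 0x30 = 00110000 → 1-byte char #3 = 30.
Leading byte 0x30 = 00110000 matches 0xxxxxxx → 1-byte sequence.
Byte 1: 0x30 = 00110000, payload 0110000 (7 bits).
Concatenate: 0110000 = 0x30 (7 bits → U+0030).

U+0030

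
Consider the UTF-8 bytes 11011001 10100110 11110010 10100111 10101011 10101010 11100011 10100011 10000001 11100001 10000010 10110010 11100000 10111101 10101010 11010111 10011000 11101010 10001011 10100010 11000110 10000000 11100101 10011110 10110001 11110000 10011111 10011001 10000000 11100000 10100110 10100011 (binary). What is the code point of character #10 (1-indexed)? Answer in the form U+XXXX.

Offset 0: leading byte 0xD9 = 11011001 → 2-byte char #1 = D9 A6.
Offset 2: leading byte 0xF2 = 11110010 → 4-byte char #2 = F2 A7 AB AA.
Offset 6: leading byte 0xE3 = 11100011 → 3-byte char #3 = E3 A3 81.
Offset 9: leading byte 0xE1 = 11100001 → 3-byte char #4 = E1 82 B2.
Offset 12: leading byte 0xE0 = 11100000 → 3-byte char #5 = E0 BD AA.
Offset 15: leading byte 0xD7 = 11010111 → 2-byte char #6 = D7 98.
Offset 17: leading byte 0xEA = 11101010 → 3-byte char #7 = EA 8B A2.
Offset 20: leading byte 0xC6 = 11000110 → 2-byte char #8 = C6 80.
Offset 22: leading byte 0xE5 = 11100101 → 3-byte char #9 = E5 9E B1.
Offset 25: leading byte 0xF0 = 11110000 → 4-byte char #10 = F0 9F 99 80.
Leading byte 0xF0 = 11110000 matches 11110xxx → 4-byte sequence.
Byte 1: 0xF0 = 11110000, payload 000 (3 bits).
Byte 2: 0x9F = 10011111 (10xxxxxx ✓), payload 011111.
Byte 3: 0x99 = 10011001 (10xxxxxx ✓), payload 011001.
Byte 4: 0x80 = 10000000 (10xxxxxx ✓), payload 000000.
Concatenate: 000011111011001000000 = 0x1F640 (21 bits → U+1F640).

U+1F640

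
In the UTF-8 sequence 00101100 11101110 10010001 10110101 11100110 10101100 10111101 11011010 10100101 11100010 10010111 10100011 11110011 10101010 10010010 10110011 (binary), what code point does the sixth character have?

U+EA4B3

Offset 0: leading byte 0x2C = 00101100 → 1-byte char #1 = 2C.
Offset 1: leading byte 0xEE = 11101110 → 3-byte char #2 = EE 91 B5.
Offset 4: leading byte 0xE6 = 11100110 → 3-byte char #3 = E6 AC BD.
Offset 7: leading byte 0xDA = 11011010 → 2-byte char #4 = DA A5.
Offset 9: leading byte 0xE2 = 11100010 → 3-byte char #5 = E2 97 A3.
Offset 12: leading byte 0xF3 = 11110011 → 4-byte char #6 = F3 AA 92 B3.
Leading byte 0xF3 = 11110011 matches 11110xxx → 4-byte sequence.
Byte 1: 0xF3 = 11110011, payload 011 (3 bits).
Byte 2: 0xAA = 10101010 (10xxxxxx ✓), payload 101010.
Byte 3: 0x92 = 10010010 (10xxxxxx ✓), payload 010010.
Byte 4: 0xB3 = 10110011 (10xxxxxx ✓), payload 110011.
Concatenate: 011101010010010110011 = 0xEA4B3 (21 bits → U+EA4B3).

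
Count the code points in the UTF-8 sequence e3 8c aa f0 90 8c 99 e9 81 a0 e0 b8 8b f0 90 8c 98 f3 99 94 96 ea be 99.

Byte at offset 0: 0xE3 = 11100011 → 3-byte char (#1). Advance 3.
Byte at offset 3: 0xF0 = 11110000 → 4-byte char (#2). Advance 4.
Byte at offset 7: 0xE9 = 11101001 → 3-byte char (#3). Advance 3.
Byte at offset 10: 0xE0 = 11100000 → 3-byte char (#4). Advance 3.
Byte at offset 13: 0xF0 = 11110000 → 4-byte char (#5). Advance 4.
Byte at offset 17: 0xF3 = 11110011 → 4-byte char (#6). Advance 4.
Byte at offset 21: 0xEA = 11101010 → 3-byte char (#7). Advance 3.
Reached end at offset 24 after 7 code points.

7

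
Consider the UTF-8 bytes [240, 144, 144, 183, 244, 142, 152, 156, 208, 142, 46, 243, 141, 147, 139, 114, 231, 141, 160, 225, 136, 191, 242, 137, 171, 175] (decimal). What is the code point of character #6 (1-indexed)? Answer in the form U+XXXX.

U+0072

Offset 0: leading byte 0xF0 = 11110000 → 4-byte char #1 = F0 90 90 B7.
Offset 4: leading byte 0xF4 = 11110100 → 4-byte char #2 = F4 8E 98 9C.
Offset 8: leading byte 0xD0 = 11010000 → 2-byte char #3 = D0 8E.
Offset 10: leading byte 0x2E = 00101110 → 1-byte char #4 = 2E.
Offset 11: leading byte 0xF3 = 11110011 → 4-byte char #5 = F3 8D 93 8B.
Offset 15: leading byte 0x72 = 01110010 → 1-byte char #6 = 72.
Leading byte 0x72 = 01110010 matches 0xxxxxxx → 1-byte sequence.
Byte 1: 0x72 = 01110010, payload 1110010 (7 bits).
Concatenate: 1110010 = 0x72 (7 bits → U+0072).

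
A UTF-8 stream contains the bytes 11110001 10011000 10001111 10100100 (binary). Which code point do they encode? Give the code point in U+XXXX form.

Leading byte 0xF1 = 11110001 matches 11110xxx → 4-byte sequence.
Byte 1: 0xF1 = 11110001, payload 001 (3 bits).
Byte 2: 0x98 = 10011000 (10xxxxxx ✓), payload 011000.
Byte 3: 0x8F = 10001111 (10xxxxxx ✓), payload 001111.
Byte 4: 0xA4 = 10100100 (10xxxxxx ✓), payload 100100.
Concatenate: 001011000001111100100 = 0x583E4 (21 bits → U+583E4).

U+583E4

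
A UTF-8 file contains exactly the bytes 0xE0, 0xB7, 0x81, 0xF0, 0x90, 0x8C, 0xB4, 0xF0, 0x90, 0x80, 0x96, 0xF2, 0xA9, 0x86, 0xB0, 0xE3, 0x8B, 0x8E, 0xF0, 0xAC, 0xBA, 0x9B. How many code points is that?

Byte at offset 0: 0xE0 = 11100000 → 3-byte char (#1). Advance 3.
Byte at offset 3: 0xF0 = 11110000 → 4-byte char (#2). Advance 4.
Byte at offset 7: 0xF0 = 11110000 → 4-byte char (#3). Advance 4.
Byte at offset 11: 0xF2 = 11110010 → 4-byte char (#4). Advance 4.
Byte at offset 15: 0xE3 = 11100011 → 3-byte char (#5). Advance 3.
Byte at offset 18: 0xF0 = 11110000 → 4-byte char (#6). Advance 4.
Reached end at offset 22 after 6 code points.

6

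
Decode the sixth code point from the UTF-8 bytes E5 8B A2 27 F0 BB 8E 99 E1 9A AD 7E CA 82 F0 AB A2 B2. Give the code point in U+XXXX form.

Offset 0: leading byte 0xE5 = 11100101 → 3-byte char #1 = E5 8B A2.
Offset 3: leading byte 0x27 = 00100111 → 1-byte char #2 = 27.
Offset 4: leading byte 0xF0 = 11110000 → 4-byte char #3 = F0 BB 8E 99.
Offset 8: leading byte 0xE1 = 11100001 → 3-byte char #4 = E1 9A AD.
Offset 11: leading byte 0x7E = 01111110 → 1-byte char #5 = 7E.
Offset 12: leading byte 0xCA = 11001010 → 2-byte char #6 = CA 82.
Leading byte 0xCA = 11001010 matches 110xxxxx → 2-byte sequence.
Byte 1: 0xCA = 11001010, payload 01010 (5 bits).
Byte 2: 0x82 = 10000010 (10xxxxxx ✓), payload 000010.
Concatenate: 01010000010 = 0x282 (11 bits → U+0282).

U+0282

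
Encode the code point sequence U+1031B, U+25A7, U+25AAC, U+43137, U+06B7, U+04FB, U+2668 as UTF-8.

F0 90 8C 9B E2 96 A7 F0 A5 AA AC F1 83 84 B7 DA B7 D3 BB E2 99 A8

U+1031B: 4-byte form → F0 90 8C 9B.
U+25A7: 3-byte form → E2 96 A7.
U+25AAC: 4-byte form → F0 A5 AA AC.
U+43137: 4-byte form → F1 83 84 B7.
U+06B7: 2-byte form → DA B7.
U+04FB: 2-byte form → D3 BB.
U+2668: 3-byte form → E2 99 A8.
Concatenated (22 bytes): F0 90 8C 9B E2 96 A7 F0 A5 AA AC F1 83 84 B7 DA B7 D3 BB E2 99 A8.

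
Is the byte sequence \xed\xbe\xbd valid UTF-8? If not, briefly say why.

Structurally a 3-byte sequence; payload = 0xDFBD.
But 0xDFBD is in U+D800–U+DFFF, the surrogate range. Surrogates are not Unicode scalar values and are forbidden in UTF-8.

invalid (encodes a surrogate (U+D800–U+DFFF))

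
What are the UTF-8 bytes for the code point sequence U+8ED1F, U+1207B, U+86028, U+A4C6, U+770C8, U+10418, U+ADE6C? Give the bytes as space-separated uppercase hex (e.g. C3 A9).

U+8ED1F: 4-byte form → F2 8E B4 9F.
U+1207B: 4-byte form → F0 92 81 BB.
U+86028: 4-byte form → F2 86 80 A8.
U+A4C6: 3-byte form → EA 93 86.
U+770C8: 4-byte form → F1 B7 83 88.
U+10418: 4-byte form → F0 90 90 98.
U+ADE6C: 4-byte form → F2 AD B9 AC.
Concatenated (27 bytes): F2 8E B4 9F F0 92 81 BB F2 86 80 A8 EA 93 86 F1 B7 83 88 F0 90 90 98 F2 AD B9 AC.

F2 8E B4 9F F0 92 81 BB F2 86 80 A8 EA 93 86 F1 B7 83 88 F0 90 90 98 F2 AD B9 AC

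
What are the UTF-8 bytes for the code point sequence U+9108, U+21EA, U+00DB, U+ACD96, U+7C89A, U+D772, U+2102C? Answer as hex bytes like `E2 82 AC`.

E9 84 88 E2 87 AA C3 9B F2 AC B6 96 F1 BC A2 9A ED 9D B2 F0 A1 80 AC

U+9108: 3-byte form → E9 84 88.
U+21EA: 3-byte form → E2 87 AA.
U+00DB: 2-byte form → C3 9B.
U+ACD96: 4-byte form → F2 AC B6 96.
U+7C89A: 4-byte form → F1 BC A2 9A.
U+D772: 3-byte form → ED 9D B2.
U+2102C: 4-byte form → F0 A1 80 AC.
Concatenated (23 bytes): E9 84 88 E2 87 AA C3 9B F2 AC B6 96 F1 BC A2 9A ED 9D B2 F0 A1 80 AC.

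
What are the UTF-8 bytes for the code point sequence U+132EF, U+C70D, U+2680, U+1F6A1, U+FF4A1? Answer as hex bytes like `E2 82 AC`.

U+132EF: 4-byte form → F0 93 8B AF.
U+C70D: 3-byte form → EC 9C 8D.
U+2680: 3-byte form → E2 9A 80.
U+1F6A1: 4-byte form → F0 9F 9A A1.
U+FF4A1: 4-byte form → F3 BF 92 A1.
Concatenated (18 bytes): F0 93 8B AF EC 9C 8D E2 9A 80 F0 9F 9A A1 F3 BF 92 A1.

F0 93 8B AF EC 9C 8D E2 9A 80 F0 9F 9A A1 F3 BF 92 A1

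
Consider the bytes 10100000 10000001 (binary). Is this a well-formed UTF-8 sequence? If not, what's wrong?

Byte 0xA0 = 10100000 has the form 10xxxxxx — a continuation byte — but there is no preceding leading byte.

invalid (continuation byte with no leading byte)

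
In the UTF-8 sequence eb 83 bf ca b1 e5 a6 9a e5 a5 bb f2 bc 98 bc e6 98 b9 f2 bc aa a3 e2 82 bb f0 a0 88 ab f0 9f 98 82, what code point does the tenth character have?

Offset 0: leading byte 0xEB = 11101011 → 3-byte char #1 = EB 83 BF.
Offset 3: leading byte 0xCA = 11001010 → 2-byte char #2 = CA B1.
Offset 5: leading byte 0xE5 = 11100101 → 3-byte char #3 = E5 A6 9A.
Offset 8: leading byte 0xE5 = 11100101 → 3-byte char #4 = E5 A5 BB.
Offset 11: leading byte 0xF2 = 11110010 → 4-byte char #5 = F2 BC 98 BC.
Offset 15: leading byte 0xE6 = 11100110 → 3-byte char #6 = E6 98 B9.
Offset 18: leading byte 0xF2 = 11110010 → 4-byte char #7 = F2 BC AA A3.
Offset 22: leading byte 0xE2 = 11100010 → 3-byte char #8 = E2 82 BB.
Offset 25: leading byte 0xF0 = 11110000 → 4-byte char #9 = F0 A0 88 AB.
Offset 29: leading byte 0xF0 = 11110000 → 4-byte char #10 = F0 9F 98 82.
Leading byte 0xF0 = 11110000 matches 11110xxx → 4-byte sequence.
Byte 1: 0xF0 = 11110000, payload 000 (3 bits).
Byte 2: 0x9F = 10011111 (10xxxxxx ✓), payload 011111.
Byte 3: 0x98 = 10011000 (10xxxxxx ✓), payload 011000.
Byte 4: 0x82 = 10000010 (10xxxxxx ✓), payload 000010.
Concatenate: 000011111011000000010 = 0x1F602 (21 bits → U+1F602).

U+1F602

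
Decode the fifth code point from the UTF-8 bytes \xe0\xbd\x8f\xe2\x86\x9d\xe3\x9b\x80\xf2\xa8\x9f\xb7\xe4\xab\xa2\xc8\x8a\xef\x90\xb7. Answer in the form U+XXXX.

U+4AE2

Offset 0: leading byte 0xE0 = 11100000 → 3-byte char #1 = E0 BD 8F.
Offset 3: leading byte 0xE2 = 11100010 → 3-byte char #2 = E2 86 9D.
Offset 6: leading byte 0xE3 = 11100011 → 3-byte char #3 = E3 9B 80.
Offset 9: leading byte 0xF2 = 11110010 → 4-byte char #4 = F2 A8 9F B7.
Offset 13: leading byte 0xE4 = 11100100 → 3-byte char #5 = E4 AB A2.
Leading byte 0xE4 = 11100100 matches 1110xxxx → 3-byte sequence.
Byte 1: 0xE4 = 11100100, payload 0100 (4 bits).
Byte 2: 0xAB = 10101011 (10xxxxxx ✓), payload 101011.
Byte 3: 0xA2 = 10100010 (10xxxxxx ✓), payload 100010.
Concatenate: 0100101011100010 = 0x4AE2 (16 bits → U+4AE2).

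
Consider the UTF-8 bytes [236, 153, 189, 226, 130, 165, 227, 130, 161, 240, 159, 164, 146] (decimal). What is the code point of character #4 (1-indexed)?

Offset 0: leading byte 0xEC = 11101100 → 3-byte char #1 = EC 99 BD.
Offset 3: leading byte 0xE2 = 11100010 → 3-byte char #2 = E2 82 A5.
Offset 6: leading byte 0xE3 = 11100011 → 3-byte char #3 = E3 82 A1.
Offset 9: leading byte 0xF0 = 11110000 → 4-byte char #4 = F0 9F A4 92.
Leading byte 0xF0 = 11110000 matches 11110xxx → 4-byte sequence.
Byte 1: 0xF0 = 11110000, payload 000 (3 bits).
Byte 2: 0x9F = 10011111 (10xxxxxx ✓), payload 011111.
Byte 3: 0xA4 = 10100100 (10xxxxxx ✓), payload 100100.
Byte 4: 0x92 = 10010010 (10xxxxxx ✓), payload 010010.
Concatenate: 000011111100100010010 = 0x1F912 (21 bits → U+1F912).

U+1F912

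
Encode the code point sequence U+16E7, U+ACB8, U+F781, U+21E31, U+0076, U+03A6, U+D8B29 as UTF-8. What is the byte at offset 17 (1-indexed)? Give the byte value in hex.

1-indexed offset 17 is 0-indexed offset 16.
U+16E7 → 3-byte form E1 9B A7 at offsets 0–2.
U+ACB8 → 3-byte form EA B2 B8 at offsets 3–5.
U+F781 → 3-byte form EF 9E 81 at offsets 6–8.
U+21E31 → 4-byte form F0 A1 B8 B1 at offsets 9–12.
U+0076 → 1-byte form 76 at offsets 13–13.
U+03A6 → 2-byte form CE A6 at offsets 14–15.
U+D8B29 → 4-byte form F3 98 AC A9 at offsets 16–19.
Offset 16 falls in char 7's range; it's byte 1 of F3 98 AC A9 = 0xF3.

0xF3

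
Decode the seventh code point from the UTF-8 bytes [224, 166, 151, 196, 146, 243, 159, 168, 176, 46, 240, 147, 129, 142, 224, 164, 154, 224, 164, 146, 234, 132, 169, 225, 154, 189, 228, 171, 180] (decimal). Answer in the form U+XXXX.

U+0912

Offset 0: leading byte 0xE0 = 11100000 → 3-byte char #1 = E0 A6 97.
Offset 3: leading byte 0xC4 = 11000100 → 2-byte char #2 = C4 92.
Offset 5: leading byte 0xF3 = 11110011 → 4-byte char #3 = F3 9F A8 B0.
Offset 9: leading byte 0x2E = 00101110 → 1-byte char #4 = 2E.
Offset 10: leading byte 0xF0 = 11110000 → 4-byte char #5 = F0 93 81 8E.
Offset 14: leading byte 0xE0 = 11100000 → 3-byte char #6 = E0 A4 9A.
Offset 17: leading byte 0xE0 = 11100000 → 3-byte char #7 = E0 A4 92.
Leading byte 0xE0 = 11100000 matches 1110xxxx → 3-byte sequence.
Byte 1: 0xE0 = 11100000, payload 0000 (4 bits).
Byte 2: 0xA4 = 10100100 (10xxxxxx ✓), payload 100100.
Byte 3: 0x92 = 10010010 (10xxxxxx ✓), payload 010010.
Concatenate: 0000100100010010 = 0x912 (16 bits → U+0912).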